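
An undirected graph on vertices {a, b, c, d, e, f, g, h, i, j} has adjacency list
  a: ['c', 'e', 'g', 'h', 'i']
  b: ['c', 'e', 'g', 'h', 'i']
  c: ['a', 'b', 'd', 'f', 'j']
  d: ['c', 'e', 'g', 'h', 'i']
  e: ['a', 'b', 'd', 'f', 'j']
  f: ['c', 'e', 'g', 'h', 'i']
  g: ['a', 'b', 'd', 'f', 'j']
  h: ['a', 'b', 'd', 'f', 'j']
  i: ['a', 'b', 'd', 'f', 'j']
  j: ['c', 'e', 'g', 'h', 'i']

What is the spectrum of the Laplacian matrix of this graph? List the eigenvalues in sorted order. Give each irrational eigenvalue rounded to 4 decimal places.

[0, 5, 5, 5, 5, 5, 5, 5, 5, 10]

Each diagonal entry of L is the vertex degree and each off-diagonal entry is -1 where an edge is present, 0 otherwise; in the order [a, b, c, d, e, f, g, h, i, j] the diagonal is [5, 5, 5, 5, 5, 5, 5, 5, 5, 5]. The multiplicity of 0 as a Laplacian eigenvalue equals the number of connected components. By the matrix-tree theorem the graph has (1/10) * product of the nonzero eigenvalues = 390625 spanning trees.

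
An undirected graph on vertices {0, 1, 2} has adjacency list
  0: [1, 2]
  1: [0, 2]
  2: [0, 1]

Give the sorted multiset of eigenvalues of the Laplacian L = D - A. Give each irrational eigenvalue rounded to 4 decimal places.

[0, 3, 3]

Each diagonal entry of L is the vertex degree and each off-diagonal entry is -1 where an edge is present, 0 otherwise; in the order [0, 1, 2] the diagonal is [2, 2, 2]. The multiplicity of 0 as a Laplacian eigenvalue equals the number of connected components. The single zero eigenvalue shows the graph is connected.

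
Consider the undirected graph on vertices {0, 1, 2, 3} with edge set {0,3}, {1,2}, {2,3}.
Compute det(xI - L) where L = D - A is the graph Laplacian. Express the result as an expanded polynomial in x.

With the vertex order [0, 1, 2, 3], the degrees are [1, 1, 2, 2], giving D = diag(1, 1, 2, 2) and L = D - A. Computing det(xI - L) by cofactor expansion (or equivalently via sum-over-permutations) gives x^4 - 6x^3 + 10x^2 - 4x. Since p(0) = det(-L) = 0, x divides p(x).

x^4 - 6x^3 + 10x^2 - 4x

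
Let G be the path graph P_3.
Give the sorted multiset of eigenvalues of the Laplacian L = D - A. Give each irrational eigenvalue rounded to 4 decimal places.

[0, 1, 3]

The graph has 3 vertices and degree multiset [2, 1, 1]; D is the diagonal matrix of degrees and L = D - A. The multiplicity of 0 as a Laplacian eigenvalue equals the number of connected components. There is one zero in the spectrum, matching the 1 component.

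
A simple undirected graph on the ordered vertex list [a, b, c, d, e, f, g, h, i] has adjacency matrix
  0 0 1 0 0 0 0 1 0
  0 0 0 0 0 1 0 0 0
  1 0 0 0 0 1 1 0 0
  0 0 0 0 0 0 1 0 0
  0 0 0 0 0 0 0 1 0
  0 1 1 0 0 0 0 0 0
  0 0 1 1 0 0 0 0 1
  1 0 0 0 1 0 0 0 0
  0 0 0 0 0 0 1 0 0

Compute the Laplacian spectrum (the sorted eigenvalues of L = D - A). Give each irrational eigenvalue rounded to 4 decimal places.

Reading degrees in the order [a, b, c, d, e, f, g, h, i] gives [2, 1, 3, 1, 1, 2, 3, 2, 1]; set D = diag(2, 1, 3, 1, 1, 2, 3, 2, 1) and form L = D - A. Diagonalising L (or applying a numerical eigensolver to the 9x9 matrix) gives the spectrum above. The eigenvalues sum to 16, which equals trace(L) = 2|E|. There is one zero in the spectrum, matching the 1 component.

[0, 0.2217, 0.3327, 1, 1.1923, 2.1071, 3, 3.4413, 4.7049]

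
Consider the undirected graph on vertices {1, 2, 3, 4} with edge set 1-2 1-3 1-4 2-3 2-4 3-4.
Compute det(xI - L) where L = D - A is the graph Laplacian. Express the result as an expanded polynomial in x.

x^4 - 12x^3 + 48x^2 - 64x

Reading degrees in the order [1, 2, 3, 4] gives [3, 3, 3, 3]; set D = diag(3, 3, 3, 3) and form L = D - A. Computing det(xI - L) by cofactor expansion (or equivalently via sum-over-permutations) gives x^4 - 12x^3 + 48x^2 - 64x. The constant term is 0 because L is singular (the all-ones vector lies in its kernel). The eigenvalues sum to 12, which equals trace(L) = 2|E|. There is one zero in the spectrum, matching the 1 component.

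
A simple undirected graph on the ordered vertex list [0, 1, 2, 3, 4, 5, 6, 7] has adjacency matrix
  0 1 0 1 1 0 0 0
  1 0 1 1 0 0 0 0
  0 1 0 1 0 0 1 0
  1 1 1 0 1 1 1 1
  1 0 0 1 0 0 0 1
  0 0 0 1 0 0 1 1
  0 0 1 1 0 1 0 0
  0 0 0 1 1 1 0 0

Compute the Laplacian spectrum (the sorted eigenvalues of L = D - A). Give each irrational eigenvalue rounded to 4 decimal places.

[0, 1.7530, 1.7530, 3.4450, 3.4450, 4.8019, 4.8019, 8]

Each diagonal entry of L is the vertex degree and each off-diagonal entry is -1 where an edge is present, 0 otherwise; in the order [0, 1, 2, 3, 4, 5, 6, 7] the diagonal is [3, 3, 3, 7, 3, 3, 3, 3]. L is symmetric positive semidefinite, so every eigenvalue is real and nonnegative. The single zero eigenvalue shows the graph is connected. There is one zero in the spectrum, matching the 1 component. The largest eigenvalue, 8, is at most the vertex count 8.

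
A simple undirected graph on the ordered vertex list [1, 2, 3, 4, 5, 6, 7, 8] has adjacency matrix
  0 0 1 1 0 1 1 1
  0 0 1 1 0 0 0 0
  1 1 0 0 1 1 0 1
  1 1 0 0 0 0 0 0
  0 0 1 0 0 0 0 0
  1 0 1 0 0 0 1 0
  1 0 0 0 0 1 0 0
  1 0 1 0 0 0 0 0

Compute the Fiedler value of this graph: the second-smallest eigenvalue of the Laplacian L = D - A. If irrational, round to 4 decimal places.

With the vertex order [1, 2, 3, 4, 5, 6, 7, 8], the degrees are [5, 2, 5, 2, 1, 3, 2, 2], giving D = diag(5, 2, 5, 2, 1, 3, 2, 2) and L = D - A. The sorted Laplacian eigenvalues are [0, 0.8859, 1.1106, 1.7547, 2.7226, 3.3930, 5.6362, 6.4970]; the algebraic connectivity is the second entry, 0.8859. There is one zero in the spectrum, matching the 1 component.

0.8859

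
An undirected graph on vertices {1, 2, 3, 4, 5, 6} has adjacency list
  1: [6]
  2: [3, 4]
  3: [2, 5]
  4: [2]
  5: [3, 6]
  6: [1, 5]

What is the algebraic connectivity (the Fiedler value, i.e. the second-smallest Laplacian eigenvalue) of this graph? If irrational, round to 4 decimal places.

0.2679

Each diagonal entry of L is the vertex degree and each off-diagonal entry is -1 where an edge is present, 0 otherwise; in the order [1, 2, 3, 4, 5, 6] the diagonal is [1, 2, 2, 1, 2, 2]. The smallest Laplacian eigenvalue is always 0. The next one, lambda_2 = 0.2679, measures how hard the graph is to disconnect: larger values mean better connectivity. By the matrix-tree theorem the graph has (1/6) * product of the nonzero eigenvalues = 1 spanning tree. The eigenvalues sum to 10, which equals trace(L) = 2|E|.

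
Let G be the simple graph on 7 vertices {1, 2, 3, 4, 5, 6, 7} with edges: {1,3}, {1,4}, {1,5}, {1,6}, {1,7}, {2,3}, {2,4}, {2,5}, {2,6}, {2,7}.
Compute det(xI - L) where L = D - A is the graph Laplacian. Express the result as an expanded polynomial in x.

Each diagonal entry of L is the vertex degree and each off-diagonal entry is -1 where an edge is present, 0 otherwise; in the order [1, 2, 3, 4, 5, 6, 7] the diagonal is [5, 5, 2, 2, 2, 2, 2]. L has integer entries, so p(x) = det(xI - L) has integer coefficients. Expanding the determinant yields x^7 - 20x^6 + 155x^5 - 600x^4 + 1240x^3 - 1312x^2 + 560x. The constant term is 0 because L is singular (the all-ones vector lies in its kernel). The eigenvalues sum to 20, which equals trace(L) = 2|E|.

x^7 - 20x^6 + 155x^5 - 600x^4 + 1240x^3 - 1312x^2 + 560x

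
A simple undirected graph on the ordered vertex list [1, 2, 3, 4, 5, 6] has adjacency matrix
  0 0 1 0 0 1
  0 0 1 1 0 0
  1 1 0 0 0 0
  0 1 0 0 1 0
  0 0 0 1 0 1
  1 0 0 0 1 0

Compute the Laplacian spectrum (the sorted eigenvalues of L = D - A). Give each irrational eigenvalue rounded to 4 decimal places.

Reading degrees in the order [1, 2, 3, 4, 5, 6] gives [2, 2, 2, 2, 2, 2]; set D = diag(2, 2, 2, 2, 2, 2) and form L = D - A. L is symmetric positive semidefinite, so every eigenvalue is real and nonnegative. There is one zero in the spectrum, matching the 1 component. The largest eigenvalue, 4, is at most the vertex count 6.

[0, 1, 1, 3, 3, 4]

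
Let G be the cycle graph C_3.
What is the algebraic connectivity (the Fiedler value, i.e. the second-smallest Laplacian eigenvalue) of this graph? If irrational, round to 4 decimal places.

3

The graph has 3 vertices and degree multiset [2, 2, 2]; D is the diagonal matrix of degrees and L = D - A. Computing the eigenvalues of L and sorting gives [0, 3, 3]. The Fiedler value lambda_2 = 3 is strictly positive, so the graph is connected.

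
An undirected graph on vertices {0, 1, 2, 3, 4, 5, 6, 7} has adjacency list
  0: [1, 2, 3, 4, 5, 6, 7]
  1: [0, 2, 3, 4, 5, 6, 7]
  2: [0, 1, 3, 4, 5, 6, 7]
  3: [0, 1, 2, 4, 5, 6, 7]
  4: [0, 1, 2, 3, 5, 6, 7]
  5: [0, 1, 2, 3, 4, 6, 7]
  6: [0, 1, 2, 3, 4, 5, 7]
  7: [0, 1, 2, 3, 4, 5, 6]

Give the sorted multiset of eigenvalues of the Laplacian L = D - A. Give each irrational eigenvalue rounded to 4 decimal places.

Each diagonal entry of L is the vertex degree and each off-diagonal entry is -1 where an edge is present, 0 otherwise; in the order [0, 1, 2, 3, 4, 5, 6, 7] the diagonal is [7, 7, 7, 7, 7, 7, 7, 7]. L is symmetric positive semidefinite, so every eigenvalue is real and nonnegative. The largest eigenvalue, 8, is at most the vertex count 8.

[0, 8, 8, 8, 8, 8, 8, 8]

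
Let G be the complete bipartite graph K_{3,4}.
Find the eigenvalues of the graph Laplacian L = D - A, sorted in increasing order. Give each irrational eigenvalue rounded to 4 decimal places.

The graph has 7 vertices and degree multiset [4, 4, 4, 3, 3, 3, 3]; D is the diagonal matrix of degrees and L = D - A. The multiplicity of 0 as a Laplacian eigenvalue equals the number of connected components. The eigenvalues sum to 24, which equals trace(L) = 2|E|. There is one zero in the spectrum, matching the 1 component.

[0, 3, 3, 3, 4, 4, 7]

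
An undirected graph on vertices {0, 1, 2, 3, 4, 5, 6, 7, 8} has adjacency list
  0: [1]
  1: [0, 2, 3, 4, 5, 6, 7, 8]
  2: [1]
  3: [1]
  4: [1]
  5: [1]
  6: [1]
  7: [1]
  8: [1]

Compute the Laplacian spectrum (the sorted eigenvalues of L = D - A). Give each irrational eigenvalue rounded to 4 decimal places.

[0, 1, 1, 1, 1, 1, 1, 1, 9]

With the vertex order [0, 1, 2, 3, 4, 5, 6, 7, 8], the degrees are [1, 8, 1, 1, 1, 1, 1, 1, 1], giving D = diag(1, 8, 1, 1, 1, 1, 1, 1, 1) and L = D - A. Diagonalising L (or applying a numerical eigensolver to the 9x9 matrix) gives the spectrum above. The single zero eigenvalue shows the graph is connected.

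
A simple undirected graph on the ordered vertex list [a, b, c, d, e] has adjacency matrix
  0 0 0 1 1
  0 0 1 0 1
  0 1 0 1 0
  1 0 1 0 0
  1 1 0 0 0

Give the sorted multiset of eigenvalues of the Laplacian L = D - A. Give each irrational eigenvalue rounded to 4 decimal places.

Each diagonal entry of L is the vertex degree and each off-diagonal entry is -1 where an edge is present, 0 otherwise; in the order [a, b, c, d, e] the diagonal is [2, 2, 2, 2, 2]. Since every row of L sums to 0, the all-ones vector is in the kernel and 0 is an eigenvalue.

[0, 1.3820, 1.3820, 3.6180, 3.6180]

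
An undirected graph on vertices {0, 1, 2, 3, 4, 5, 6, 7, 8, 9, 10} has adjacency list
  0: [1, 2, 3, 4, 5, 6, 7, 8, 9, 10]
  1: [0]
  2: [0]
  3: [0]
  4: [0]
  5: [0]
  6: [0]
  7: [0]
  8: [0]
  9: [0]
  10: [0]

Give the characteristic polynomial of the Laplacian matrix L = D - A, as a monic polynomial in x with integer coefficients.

Reading degrees in the order [0, 1, 2, 3, 4, 5, 6, 7, 8, 9, 10] gives [10, 1, 1, 1, 1, 1, 1, 1, 1, 1, 1]; set D = diag(10, 1, 1, 1, 1, 1, 1, 1, 1, 1, 1) and form L = D - A. L has integer entries, so p(x) = det(xI - L) has integer coefficients. Expanding the determinant yields x^11 - 20x^10 + 135x^9 - 480x^8 + 1050x^7 - 1512x^6 + 1470x^5 - 960x^4 + 405x^3 - 100x^2 + 11x. The coefficient of x^10 equals -trace(L) = -20, matching the sum of degrees. By the matrix-tree theorem the graph has (1/11) * product of the nonzero eigenvalues = 1 spanning tree.

x^11 - 20x^10 + 135x^9 - 480x^8 + 1050x^7 - 1512x^6 + 1470x^5 - 960x^4 + 405x^3 - 100x^2 + 11x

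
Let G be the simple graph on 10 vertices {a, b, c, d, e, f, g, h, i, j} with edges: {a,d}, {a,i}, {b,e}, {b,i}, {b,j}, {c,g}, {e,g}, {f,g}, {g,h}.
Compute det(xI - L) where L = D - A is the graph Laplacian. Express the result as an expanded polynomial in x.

With the vertex order [a, b, c, d, e, f, g, h, i, j], the degrees are [2, 3, 1, 1, 2, 1, 4, 1, 2, 1], giving D = diag(2, 3, 1, 1, 2, 1, 4, 1, 2, 1) and L = D - A. Computing det(xI - L) by cofactor expansion (or equivalently via sum-over-permutations) gives x^10 - 18x^9 + 132x^8 - 514x^7 + 1165x^6 - 1586x^5 + 1285x^4 - 586x^3 + 131x^2 - 10x. The constant term is 0 because L is singular (the all-ones vector lies in its kernel). The largest eigenvalue, 5.1302, is at most the vertex count 10. There is one zero in the spectrum, matching the 1 component.

x^10 - 18x^9 + 132x^8 - 514x^7 + 1165x^6 - 1586x^5 + 1285x^4 - 586x^3 + 131x^2 - 10x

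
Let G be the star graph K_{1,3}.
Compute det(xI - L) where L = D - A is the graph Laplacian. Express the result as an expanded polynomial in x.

x^4 - 6x^3 + 9x^2 - 4x

The graph has 4 vertices and degree multiset [3, 1, 1, 1]; D is the diagonal matrix of degrees and L = D - A. The eigenvalues of L are [0, 1, 1, 4]; the characteristic polynomial is the product of (x - lambda_i), which multiplies out to x^4 - 6x^3 + 9x^2 - 4x. The constant term is 0 because L is singular (the all-ones vector lies in its kernel).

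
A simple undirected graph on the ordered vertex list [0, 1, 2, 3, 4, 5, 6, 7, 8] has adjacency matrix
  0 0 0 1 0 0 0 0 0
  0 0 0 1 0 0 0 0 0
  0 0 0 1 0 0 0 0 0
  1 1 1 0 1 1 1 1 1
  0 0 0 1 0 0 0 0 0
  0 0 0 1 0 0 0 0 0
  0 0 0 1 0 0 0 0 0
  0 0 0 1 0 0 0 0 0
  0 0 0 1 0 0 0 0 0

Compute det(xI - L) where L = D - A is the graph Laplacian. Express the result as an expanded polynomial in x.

Each diagonal entry of L is the vertex degree and each off-diagonal entry is -1 where an edge is present, 0 otherwise; in the order [0, 1, 2, 3, 4, 5, 6, 7, 8] the diagonal is [1, 1, 1, 8, 1, 1, 1, 1, 1]. The eigenvalues of L are [0, 1, 1, 1, 1, 1, 1, 1, 9]; the characteristic polynomial is the product of (x - lambda_i), which multiplies out to x^9 - 16x^8 + 84x^7 - 224x^6 + 350x^5 - 336x^4 + 196x^3 - 64x^2 + 9x. Since p(0) = det(-L) = 0, x divides p(x). By the matrix-tree theorem the graph has (1/9) * product of the nonzero eigenvalues = 1 spanning tree.

x^9 - 16x^8 + 84x^7 - 224x^6 + 350x^5 - 336x^4 + 196x^3 - 64x^2 + 9x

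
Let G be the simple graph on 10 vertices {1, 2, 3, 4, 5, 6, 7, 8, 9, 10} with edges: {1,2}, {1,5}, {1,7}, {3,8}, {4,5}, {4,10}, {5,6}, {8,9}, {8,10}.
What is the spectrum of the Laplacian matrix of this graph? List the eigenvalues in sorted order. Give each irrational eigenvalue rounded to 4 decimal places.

Reading degrees in the order [1, 2, 3, 4, 5, 6, 7, 8, 9, 10] gives [3, 1, 1, 2, 3, 1, 1, 3, 1, 2]; set D = diag(3, 1, 1, 2, 3, 1, 1, 3, 1, 2) and form L = D - A. Diagonalising L (or applying a numerical eigensolver to the 10x10 matrix) gives the spectrum above.

[0, 0.1338, 0.5188, 1, 1, 1, 2.3111, 3.2108, 4.1701, 4.6554]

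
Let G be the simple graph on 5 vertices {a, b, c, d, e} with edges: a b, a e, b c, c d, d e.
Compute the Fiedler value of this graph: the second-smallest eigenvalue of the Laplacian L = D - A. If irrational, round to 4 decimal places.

1.3820

Reading degrees in the order [a, b, c, d, e] gives [2, 2, 2, 2, 2]; set D = diag(2, 2, 2, 2, 2) and form L = D - A. Computing the eigenvalues of L and sorting gives [0, 1.3820, 1.3820, 3.6180, 3.6180]. The Fiedler value lambda_2 = 1.3820 is strictly positive, so the graph is connected. The eigenvalues sum to 10, which equals trace(L) = 2|E|. There is one zero in the spectrum, matching the 1 component.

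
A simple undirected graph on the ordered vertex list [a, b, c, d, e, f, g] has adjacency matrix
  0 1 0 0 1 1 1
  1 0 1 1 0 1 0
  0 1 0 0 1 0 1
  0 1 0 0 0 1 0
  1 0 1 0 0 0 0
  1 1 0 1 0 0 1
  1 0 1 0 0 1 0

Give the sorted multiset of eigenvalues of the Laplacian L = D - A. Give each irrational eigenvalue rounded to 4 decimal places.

[0, 1.3360, 2.3705, 3.1590, 3.8904, 5.2575, 5.9867]

Each diagonal entry of L is the vertex degree and each off-diagonal entry is -1 where an edge is present, 0 otherwise; in the order [a, b, c, d, e, f, g] the diagonal is [4, 4, 3, 2, 2, 4, 3]. Diagonalising L (or applying a numerical eigensolver to the 7x7 matrix) gives the spectrum above. The single zero eigenvalue shows the graph is connected. There is one zero in the spectrum, matching the 1 component. The largest eigenvalue, 5.9867, is at most the vertex count 7.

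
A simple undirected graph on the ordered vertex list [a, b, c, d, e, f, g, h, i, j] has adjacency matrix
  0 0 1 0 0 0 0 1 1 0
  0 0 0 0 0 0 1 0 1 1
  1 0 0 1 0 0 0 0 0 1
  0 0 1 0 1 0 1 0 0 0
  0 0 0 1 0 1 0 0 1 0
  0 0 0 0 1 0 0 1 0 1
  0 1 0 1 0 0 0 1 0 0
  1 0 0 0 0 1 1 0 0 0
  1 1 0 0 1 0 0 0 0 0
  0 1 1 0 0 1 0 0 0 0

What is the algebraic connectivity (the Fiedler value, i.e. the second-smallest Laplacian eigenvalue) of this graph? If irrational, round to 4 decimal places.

2

Each diagonal entry of L is the vertex degree and each off-diagonal entry is -1 where an edge is present, 0 otherwise; in the order [a, b, c, d, e, f, g, h, i, j] the diagonal is [3, 3, 3, 3, 3, 3, 3, 3, 3, 3]. The sorted Laplacian eigenvalues are [0, 2, 2, 2, 2, 2, 5, 5, 5, 5]; the algebraic connectivity is the second entry, 2. The largest eigenvalue, 5, is at most the vertex count 10.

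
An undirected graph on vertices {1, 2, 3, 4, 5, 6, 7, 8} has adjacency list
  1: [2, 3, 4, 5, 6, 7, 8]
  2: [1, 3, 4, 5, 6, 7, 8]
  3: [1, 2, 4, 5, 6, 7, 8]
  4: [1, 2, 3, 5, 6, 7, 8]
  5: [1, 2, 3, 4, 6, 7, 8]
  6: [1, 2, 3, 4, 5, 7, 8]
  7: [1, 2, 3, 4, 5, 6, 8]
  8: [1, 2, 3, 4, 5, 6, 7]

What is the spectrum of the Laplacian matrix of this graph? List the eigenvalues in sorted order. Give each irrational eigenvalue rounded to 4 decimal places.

With the vertex order [1, 2, 3, 4, 5, 6, 7, 8], the degrees are [7, 7, 7, 7, 7, 7, 7, 7], giving D = diag(7, 7, 7, 7, 7, 7, 7, 7) and L = D - A. L is symmetric positive semidefinite, so every eigenvalue is real and nonnegative. The eigenvalues sum to 56, which equals trace(L) = 2|E|. There is one zero in the spectrum, matching the 1 component.

[0, 8, 8, 8, 8, 8, 8, 8]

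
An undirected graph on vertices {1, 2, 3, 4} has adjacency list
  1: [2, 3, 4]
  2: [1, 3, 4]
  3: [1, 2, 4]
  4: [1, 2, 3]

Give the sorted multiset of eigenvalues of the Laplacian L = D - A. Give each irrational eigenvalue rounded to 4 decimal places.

Reading degrees in the order [1, 2, 3, 4] gives [3, 3, 3, 3]; set D = diag(3, 3, 3, 3) and form L = D - A. Diagonalising L (or applying a numerical eigensolver to the 4x4 matrix) gives the spectrum above. There is one zero in the spectrum, matching the 1 component. By the matrix-tree theorem the graph has (1/4) * product of the nonzero eigenvalues = 16 spanning trees.

[0, 4, 4, 4]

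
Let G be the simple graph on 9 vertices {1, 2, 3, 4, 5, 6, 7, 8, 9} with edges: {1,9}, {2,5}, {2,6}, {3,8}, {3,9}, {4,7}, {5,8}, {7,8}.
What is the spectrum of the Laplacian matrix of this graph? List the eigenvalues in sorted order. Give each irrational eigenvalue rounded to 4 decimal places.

Reading degrees in the order [1, 2, 3, 4, 5, 6, 7, 8, 9] gives [1, 2, 2, 1, 2, 1, 2, 3, 2]; set D = diag(1, 2, 2, 1, 2, 1, 2, 3, 2) and form L = D - A. L is symmetric positive semidefinite, so every eigenvalue is real and nonnegative.

[0, 0.1981, 0.3004, 1, 1.5550, 2.2391, 3, 3.2470, 4.4605]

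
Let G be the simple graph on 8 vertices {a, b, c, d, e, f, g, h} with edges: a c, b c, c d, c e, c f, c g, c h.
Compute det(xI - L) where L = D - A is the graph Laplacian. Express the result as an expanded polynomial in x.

Reading degrees in the order [a, b, c, d, e, f, g, h] gives [1, 1, 7, 1, 1, 1, 1, 1]; set D = diag(1, 1, 7, 1, 1, 1, 1, 1) and form L = D - A. Computing det(xI - L) by cofactor expansion (or equivalently via sum-over-permutations) gives x^8 - 14x^7 + 63x^6 - 140x^5 + 175x^4 - 126x^3 + 49x^2 - 8x. The coefficient of x^7 equals -trace(L) = -14, matching the sum of degrees. By the matrix-tree theorem the graph has (1/8) * product of the nonzero eigenvalues = 1 spanning tree. The largest eigenvalue, 8, is at most the vertex count 8.

x^8 - 14x^7 + 63x^6 - 140x^5 + 175x^4 - 126x^3 + 49x^2 - 8x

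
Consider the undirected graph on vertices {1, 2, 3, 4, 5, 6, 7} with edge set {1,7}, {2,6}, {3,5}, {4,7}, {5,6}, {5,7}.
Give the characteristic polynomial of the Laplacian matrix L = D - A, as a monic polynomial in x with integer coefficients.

x^7 - 12x^6 + 53x^5 - 108x^4 + 105x^3 - 46x^2 + 7x

Each diagonal entry of L is the vertex degree and each off-diagonal entry is -1 where an edge is present, 0 otherwise; in the order [1, 2, 3, 4, 5, 6, 7] the diagonal is [1, 1, 1, 1, 3, 2, 3]. Computing det(xI - L) by cofactor expansion (or equivalently via sum-over-permutations) gives x^7 - 12x^6 + 53x^5 - 108x^4 + 105x^3 - 46x^2 + 7x. Since p(0) = det(-L) = 0, x divides p(x).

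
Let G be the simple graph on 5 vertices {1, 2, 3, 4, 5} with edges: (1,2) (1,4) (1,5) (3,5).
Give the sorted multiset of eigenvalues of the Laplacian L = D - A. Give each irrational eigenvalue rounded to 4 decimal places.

[0, 0.5188, 1, 2.3111, 4.1701]

Reading degrees in the order [1, 2, 3, 4, 5] gives [3, 1, 1, 1, 2]; set D = diag(3, 1, 1, 1, 2) and form L = D - A. The multiplicity of 0 as a Laplacian eigenvalue equals the number of connected components. The single zero eigenvalue shows the graph is connected.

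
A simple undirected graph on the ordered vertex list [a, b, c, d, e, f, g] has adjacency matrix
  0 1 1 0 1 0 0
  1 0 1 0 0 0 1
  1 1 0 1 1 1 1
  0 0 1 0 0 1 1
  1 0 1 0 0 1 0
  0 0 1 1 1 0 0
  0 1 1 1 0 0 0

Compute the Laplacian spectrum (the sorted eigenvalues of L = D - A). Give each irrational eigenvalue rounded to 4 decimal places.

Each diagonal entry of L is the vertex degree and each off-diagonal entry is -1 where an edge is present, 0 otherwise; in the order [a, b, c, d, e, f, g] the diagonal is [3, 3, 6, 3, 3, 3, 3]. The multiplicity of 0 as a Laplacian eigenvalue equals the number of connected components. The single zero eigenvalue shows the graph is connected. The largest eigenvalue, 7, is at most the vertex count 7. The eigenvalues sum to 24, which equals trace(L) = 2|E|.

[0, 2, 2, 4, 4, 5, 7]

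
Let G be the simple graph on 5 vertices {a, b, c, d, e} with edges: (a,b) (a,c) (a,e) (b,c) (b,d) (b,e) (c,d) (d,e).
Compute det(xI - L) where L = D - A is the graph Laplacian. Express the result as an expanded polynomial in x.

x^5 - 16x^4 + 94x^3 - 240x^2 + 225x

Reading degrees in the order [a, b, c, d, e] gives [3, 4, 3, 3, 3]; set D = diag(3, 4, 3, 3, 3) and form L = D - A. Computing det(xI - L) by cofactor expansion (or equivalently via sum-over-permutations) gives x^5 - 16x^4 + 94x^3 - 240x^2 + 225x. The coefficient of x^4 equals -trace(L) = -16, matching the sum of degrees.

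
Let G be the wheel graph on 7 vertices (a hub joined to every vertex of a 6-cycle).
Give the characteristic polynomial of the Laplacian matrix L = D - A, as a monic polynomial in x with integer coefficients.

x^7 - 24x^6 + 231x^5 - 1140x^4 + 3036x^3 - 4128x^2 + 2240x

The graph has 7 vertices and degree multiset [6, 3, 3, 3, 3, 3, 3]; D is the diagonal matrix of degrees and L = D - A. L has integer entries, so p(x) = det(xI - L) has integer coefficients. Expanding the determinant yields x^7 - 24x^6 + 231x^5 - 1140x^4 + 3036x^3 - 4128x^2 + 2240x. The constant term is 0 because L is singular (the all-ones vector lies in its kernel). The largest eigenvalue, 7, is at most the vertex count 7. By the matrix-tree theorem the graph has (1/7) * product of the nonzero eigenvalues = 320 spanning trees.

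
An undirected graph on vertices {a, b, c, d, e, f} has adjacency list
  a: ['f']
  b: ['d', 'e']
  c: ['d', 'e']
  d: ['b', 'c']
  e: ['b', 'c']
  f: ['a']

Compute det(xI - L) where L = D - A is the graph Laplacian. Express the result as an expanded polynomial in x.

Reading degrees in the order [a, b, c, d, e, f] gives [1, 2, 2, 2, 2, 1]; set D = diag(1, 2, 2, 2, 2, 1) and form L = D - A. The eigenvalues of L are [0, 0, 2, 2, 2, 4]; the characteristic polynomial is the product of (x - lambda_i), which multiplies out to x^6 - 10x^5 + 36x^4 - 56x^3 + 32x^2. The coefficient of x^5 equals -trace(L) = -10, matching the sum of degrees. The largest eigenvalue, 4, is at most the vertex count 6. The eigenvalues sum to 10, which equals trace(L) = 2|E|.

x^6 - 10x^5 + 36x^4 - 56x^3 + 32x^2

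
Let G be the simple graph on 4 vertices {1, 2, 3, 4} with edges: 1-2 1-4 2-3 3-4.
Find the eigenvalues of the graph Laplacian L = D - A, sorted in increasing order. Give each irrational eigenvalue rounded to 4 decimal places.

With the vertex order [1, 2, 3, 4], the degrees are [2, 2, 2, 2], giving D = diag(2, 2, 2, 2) and L = D - A. L is symmetric positive semidefinite, so every eigenvalue is real and nonnegative. The single zero eigenvalue shows the graph is connected. The eigenvalues sum to 8, which equals trace(L) = 2|E|.

[0, 2, 2, 4]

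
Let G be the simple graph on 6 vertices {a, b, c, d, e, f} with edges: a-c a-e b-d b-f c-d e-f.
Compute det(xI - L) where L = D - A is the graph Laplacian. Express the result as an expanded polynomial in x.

x^6 - 12x^5 + 54x^4 - 112x^3 + 105x^2 - 36x

Reading degrees in the order [a, b, c, d, e, f] gives [2, 2, 2, 2, 2, 2]; set D = diag(2, 2, 2, 2, 2, 2) and form L = D - A. L has integer entries, so p(x) = det(xI - L) has integer coefficients. Expanding the determinant yields x^6 - 12x^5 + 54x^4 - 112x^3 + 105x^2 - 36x. The constant term is 0 because L is singular (the all-ones vector lies in its kernel). By the matrix-tree theorem the graph has (1/6) * product of the nonzero eigenvalues = 6 spanning trees. The eigenvalues sum to 12, which equals trace(L) = 2|E|.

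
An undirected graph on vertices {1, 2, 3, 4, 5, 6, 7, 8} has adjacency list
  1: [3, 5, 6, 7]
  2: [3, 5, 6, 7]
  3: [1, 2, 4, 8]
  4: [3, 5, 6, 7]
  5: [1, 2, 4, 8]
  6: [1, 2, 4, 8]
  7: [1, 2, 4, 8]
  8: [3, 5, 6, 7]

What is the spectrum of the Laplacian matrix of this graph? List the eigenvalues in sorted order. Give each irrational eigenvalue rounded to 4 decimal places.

With the vertex order [1, 2, 3, 4, 5, 6, 7, 8], the degrees are [4, 4, 4, 4, 4, 4, 4, 4], giving D = diag(4, 4, 4, 4, 4, 4, 4, 4) and L = D - A. The multiplicity of 0 as a Laplacian eigenvalue equals the number of connected components. The single zero eigenvalue shows the graph is connected. By the matrix-tree theorem the graph has (1/8) * product of the nonzero eigenvalues = 4096 spanning trees. There is one zero in the spectrum, matching the 1 component.

[0, 4, 4, 4, 4, 4, 4, 8]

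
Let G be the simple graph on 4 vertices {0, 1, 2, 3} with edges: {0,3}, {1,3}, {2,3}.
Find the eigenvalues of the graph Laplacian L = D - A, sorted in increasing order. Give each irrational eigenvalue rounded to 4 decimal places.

Each diagonal entry of L is the vertex degree and each off-diagonal entry is -1 where an edge is present, 0 otherwise; in the order [0, 1, 2, 3] the diagonal is [1, 1, 1, 3]. The multiplicity of 0 as a Laplacian eigenvalue equals the number of connected components. The single zero eigenvalue shows the graph is connected. The largest eigenvalue, 4, is at most the vertex count 4.

[0, 1, 1, 4]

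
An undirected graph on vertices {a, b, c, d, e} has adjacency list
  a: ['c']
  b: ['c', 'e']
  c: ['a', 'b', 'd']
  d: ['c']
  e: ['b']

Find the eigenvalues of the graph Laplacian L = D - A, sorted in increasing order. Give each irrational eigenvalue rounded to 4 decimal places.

[0, 0.5188, 1, 2.3111, 4.1701]

Each diagonal entry of L is the vertex degree and each off-diagonal entry is -1 where an edge is present, 0 otherwise; in the order [a, b, c, d, e] the diagonal is [1, 2, 3, 1, 1]. Diagonalising L (or applying a numerical eigensolver to the 5x5 matrix) gives the spectrum above. The largest eigenvalue, 4.1701, is at most the vertex count 5.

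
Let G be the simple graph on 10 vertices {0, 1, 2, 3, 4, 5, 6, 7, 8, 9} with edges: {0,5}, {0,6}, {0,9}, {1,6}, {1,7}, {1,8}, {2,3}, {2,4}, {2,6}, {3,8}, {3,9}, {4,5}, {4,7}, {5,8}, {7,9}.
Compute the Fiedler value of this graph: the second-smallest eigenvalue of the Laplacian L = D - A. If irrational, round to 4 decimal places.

Reading degrees in the order [0, 1, 2, 3, 4, 5, 6, 7, 8, 9] gives [3, 3, 3, 3, 3, 3, 3, 3, 3, 3]; set D = diag(3, 3, 3, 3, 3, 3, 3, 3, 3, 3) and form L = D - A. The smallest Laplacian eigenvalue is always 0. The next one, lambda_2 = 2, measures how hard the graph is to disconnect: larger values mean better connectivity. There is one zero in the spectrum, matching the 1 component.

2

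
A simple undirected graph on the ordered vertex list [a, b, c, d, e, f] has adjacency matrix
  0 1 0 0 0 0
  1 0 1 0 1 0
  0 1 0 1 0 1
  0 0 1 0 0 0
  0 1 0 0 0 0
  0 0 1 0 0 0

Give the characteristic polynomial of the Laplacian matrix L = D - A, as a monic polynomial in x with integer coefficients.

With the vertex order [a, b, c, d, e, f], the degrees are [1, 3, 3, 1, 1, 1], giving D = diag(1, 3, 3, 1, 1, 1) and L = D - A. Computing det(xI - L) by cofactor expansion (or equivalently via sum-over-permutations) gives x^6 - 10x^5 + 34x^4 - 48x^3 + 29x^2 - 6x. The constant term is 0 because L is singular (the all-ones vector lies in its kernel).

x^6 - 10x^5 + 34x^4 - 48x^3 + 29x^2 - 6x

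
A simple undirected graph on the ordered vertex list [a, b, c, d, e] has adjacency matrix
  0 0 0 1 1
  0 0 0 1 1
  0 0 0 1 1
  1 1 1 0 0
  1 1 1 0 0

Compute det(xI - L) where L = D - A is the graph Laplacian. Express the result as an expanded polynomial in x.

With the vertex order [a, b, c, d, e], the degrees are [2, 2, 2, 3, 3], giving D = diag(2, 2, 2, 3, 3) and L = D - A. The eigenvalues of L are [0, 2, 2, 3, 5]; the characteristic polynomial is the product of (x - lambda_i), which multiplies out to x^5 - 12x^4 + 51x^3 - 92x^2 + 60x. The coefficient of x^4 equals -trace(L) = -12, matching the sum of degrees. By the matrix-tree theorem the graph has (1/5) * product of the nonzero eigenvalues = 12 spanning trees. The eigenvalues sum to 12, which equals trace(L) = 2|E|.

x^5 - 12x^4 + 51x^3 - 92x^2 + 60x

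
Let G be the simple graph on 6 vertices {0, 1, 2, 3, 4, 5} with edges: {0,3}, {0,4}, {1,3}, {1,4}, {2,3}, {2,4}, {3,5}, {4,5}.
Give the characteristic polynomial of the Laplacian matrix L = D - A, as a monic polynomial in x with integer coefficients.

x^6 - 16x^5 + 96x^4 - 272x^3 + 368x^2 - 192x

Each diagonal entry of L is the vertex degree and each off-diagonal entry is -1 where an edge is present, 0 otherwise; in the order [0, 1, 2, 3, 4, 5] the diagonal is [2, 2, 2, 4, 4, 2]. The eigenvalues of L are [0, 2, 2, 2, 4, 6]; the characteristic polynomial is the product of (x - lambda_i), which multiplies out to x^6 - 16x^5 + 96x^4 - 272x^3 + 368x^2 - 192x. Since p(0) = det(-L) = 0, x divides p(x).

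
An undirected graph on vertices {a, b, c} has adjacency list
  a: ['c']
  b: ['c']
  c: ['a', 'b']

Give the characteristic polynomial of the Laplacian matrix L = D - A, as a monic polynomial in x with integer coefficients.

x^3 - 4x^2 + 3x

With the vertex order [a, b, c], the degrees are [1, 1, 2], giving D = diag(1, 1, 2) and L = D - A. Computing det(xI - L) by cofactor expansion (or equivalently via sum-over-permutations) gives x^3 - 4x^2 + 3x. The coefficient of x^2 equals -trace(L) = -4, matching the sum of degrees. The largest eigenvalue, 3, is at most the vertex count 3.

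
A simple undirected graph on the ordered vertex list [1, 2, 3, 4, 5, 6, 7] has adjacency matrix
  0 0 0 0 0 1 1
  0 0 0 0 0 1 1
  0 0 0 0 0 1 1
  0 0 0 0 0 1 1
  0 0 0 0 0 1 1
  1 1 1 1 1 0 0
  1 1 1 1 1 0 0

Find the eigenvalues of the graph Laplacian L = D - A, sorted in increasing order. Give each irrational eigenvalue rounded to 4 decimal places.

[0, 2, 2, 2, 2, 5, 7]

Each diagonal entry of L is the vertex degree and each off-diagonal entry is -1 where an edge is present, 0 otherwise; in the order [1, 2, 3, 4, 5, 6, 7] the diagonal is [2, 2, 2, 2, 2, 5, 5]. Since every row of L sums to 0, the all-ones vector is in the kernel and 0 is an eigenvalue. There is one zero in the spectrum, matching the 1 component. The eigenvalues sum to 20, which equals trace(L) = 2|E|.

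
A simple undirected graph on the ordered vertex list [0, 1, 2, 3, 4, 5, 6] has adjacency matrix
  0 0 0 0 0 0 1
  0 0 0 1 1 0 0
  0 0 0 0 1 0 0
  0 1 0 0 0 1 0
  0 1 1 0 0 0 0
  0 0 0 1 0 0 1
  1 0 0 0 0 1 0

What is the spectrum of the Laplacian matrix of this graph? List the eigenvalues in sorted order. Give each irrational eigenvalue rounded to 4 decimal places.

[0, 0.1981, 0.7530, 1.5550, 2.4450, 3.2470, 3.8019]

With the vertex order [0, 1, 2, 3, 4, 5, 6], the degrees are [1, 2, 1, 2, 2, 2, 2], giving D = diag(1, 2, 1, 2, 2, 2, 2) and L = D - A. L is symmetric positive semidefinite, so every eigenvalue is real and nonnegative. The largest eigenvalue, 3.8019, is at most the vertex count 7.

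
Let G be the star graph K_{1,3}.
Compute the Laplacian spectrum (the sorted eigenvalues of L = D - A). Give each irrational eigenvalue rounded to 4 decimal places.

The graph has 4 vertices and degree multiset [3, 1, 1, 1]; D is the diagonal matrix of degrees and L = D - A. Diagonalising L (or applying a numerical eigensolver to the 4x4 matrix) gives the spectrum above. The largest eigenvalue, 4, is at most the vertex count 4.

[0, 1, 1, 4]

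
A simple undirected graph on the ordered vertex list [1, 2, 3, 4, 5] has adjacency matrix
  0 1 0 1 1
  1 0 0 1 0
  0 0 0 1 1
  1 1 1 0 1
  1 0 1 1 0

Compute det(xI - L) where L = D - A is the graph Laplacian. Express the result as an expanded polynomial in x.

x^5 - 14x^4 + 70x^3 - 146x^2 + 105x

With the vertex order [1, 2, 3, 4, 5], the degrees are [3, 2, 2, 4, 3], giving D = diag(3, 2, 2, 4, 3) and L = D - A. Computing det(xI - L) by cofactor expansion (or equivalently via sum-over-permutations) gives x^5 - 14x^4 + 70x^3 - 146x^2 + 105x. The coefficient of x^4 equals -trace(L) = -14, matching the sum of degrees. The largest eigenvalue, 5, is at most the vertex count 5.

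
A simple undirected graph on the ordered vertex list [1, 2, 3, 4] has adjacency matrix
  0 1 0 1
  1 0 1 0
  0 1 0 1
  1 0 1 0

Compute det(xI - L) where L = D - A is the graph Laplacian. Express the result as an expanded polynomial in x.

x^4 - 8x^3 + 20x^2 - 16x

Each diagonal entry of L is the vertex degree and each off-diagonal entry is -1 where an edge is present, 0 otherwise; in the order [1, 2, 3, 4] the diagonal is [2, 2, 2, 2]. The eigenvalues of L are [0, 2, 2, 4]; the characteristic polynomial is the product of (x - lambda_i), which multiplies out to x^4 - 8x^3 + 20x^2 - 16x. The constant term is 0 because L is singular (the all-ones vector lies in its kernel).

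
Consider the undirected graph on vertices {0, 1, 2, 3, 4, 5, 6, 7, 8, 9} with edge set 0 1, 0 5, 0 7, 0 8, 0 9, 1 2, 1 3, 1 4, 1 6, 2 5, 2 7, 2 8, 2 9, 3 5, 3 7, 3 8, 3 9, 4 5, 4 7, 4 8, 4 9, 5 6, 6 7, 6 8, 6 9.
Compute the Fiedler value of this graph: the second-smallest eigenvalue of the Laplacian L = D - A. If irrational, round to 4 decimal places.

With the vertex order [0, 1, 2, 3, 4, 5, 6, 7, 8, 9], the degrees are [5, 5, 5, 5, 5, 5, 5, 5, 5, 5], giving D = diag(5, 5, 5, 5, 5, 5, 5, 5, 5, 5) and L = D - A. Computing the eigenvalues of L and sorting gives [0, 5, 5, 5, 5, 5, 5, 5, 5, 10]. The Fiedler value lambda_2 = 5 is strictly positive, so the graph is connected.

5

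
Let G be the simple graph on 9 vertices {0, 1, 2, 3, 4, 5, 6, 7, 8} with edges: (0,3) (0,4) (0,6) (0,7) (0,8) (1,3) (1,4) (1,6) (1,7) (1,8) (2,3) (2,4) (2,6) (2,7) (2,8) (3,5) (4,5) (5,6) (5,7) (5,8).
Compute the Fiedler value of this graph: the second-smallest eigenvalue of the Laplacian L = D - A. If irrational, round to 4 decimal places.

4

Each diagonal entry of L is the vertex degree and each off-diagonal entry is -1 where an edge is present, 0 otherwise; in the order [0, 1, 2, 3, 4, 5, 6, 7, 8] the diagonal is [5, 5, 5, 4, 4, 5, 4, 4, 4]. The sorted Laplacian eigenvalues are [0, 4, 4, 4, 4, 5, 5, 5, 9]; the algebraic connectivity is the second entry, 4.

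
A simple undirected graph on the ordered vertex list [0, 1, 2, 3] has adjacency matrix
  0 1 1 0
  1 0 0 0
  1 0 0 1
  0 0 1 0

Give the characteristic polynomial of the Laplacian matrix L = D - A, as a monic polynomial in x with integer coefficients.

Each diagonal entry of L is the vertex degree and each off-diagonal entry is -1 where an edge is present, 0 otherwise; in the order [0, 1, 2, 3] the diagonal is [2, 1, 2, 1]. L has integer entries, so p(x) = det(xI - L) has integer coefficients. Expanding the determinant yields x^4 - 6x^3 + 10x^2 - 4x. The constant term is 0 because L is singular (the all-ones vector lies in its kernel). By the matrix-tree theorem the graph has (1/4) * product of the nonzero eigenvalues = 1 spanning tree.

x^4 - 6x^3 + 10x^2 - 4x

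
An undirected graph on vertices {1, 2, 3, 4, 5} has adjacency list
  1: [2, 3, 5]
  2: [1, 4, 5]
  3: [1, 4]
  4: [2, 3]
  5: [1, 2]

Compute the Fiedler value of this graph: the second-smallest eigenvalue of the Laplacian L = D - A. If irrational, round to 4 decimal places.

Reading degrees in the order [1, 2, 3, 4, 5] gives [3, 3, 2, 2, 2]; set D = diag(3, 3, 2, 2, 2) and form L = D - A. Computing the eigenvalues of L and sorting gives [0, 1.3820, 2.3820, 3.6180, 4.6180]. The Fiedler value lambda_2 = 1.3820 is strictly positive, so the graph is connected. The eigenvalues sum to 12, which equals trace(L) = 2|E|.

1.3820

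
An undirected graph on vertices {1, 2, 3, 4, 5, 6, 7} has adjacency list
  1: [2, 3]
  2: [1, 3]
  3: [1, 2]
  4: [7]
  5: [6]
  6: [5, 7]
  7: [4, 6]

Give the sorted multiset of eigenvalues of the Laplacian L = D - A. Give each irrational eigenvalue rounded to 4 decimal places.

[0, 0, 0.5858, 2, 3, 3, 3.4142]

Each diagonal entry of L is the vertex degree and each off-diagonal entry is -1 where an edge is present, 0 otherwise; in the order [1, 2, 3, 4, 5, 6, 7] the diagonal is [2, 2, 2, 1, 1, 2, 2]. Diagonalising L (or applying a numerical eigensolver to the 7x7 matrix) gives the spectrum above. The 2 zero eigenvalues correspond to the 2 connected components. The largest eigenvalue, 3.4142, is at most the vertex count 7.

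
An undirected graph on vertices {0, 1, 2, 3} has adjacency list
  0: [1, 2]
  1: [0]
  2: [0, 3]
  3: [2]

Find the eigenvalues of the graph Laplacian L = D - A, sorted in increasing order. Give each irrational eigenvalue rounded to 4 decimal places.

[0, 0.5858, 2, 3.4142]

With the vertex order [0, 1, 2, 3], the degrees are [2, 1, 2, 1], giving D = diag(2, 1, 2, 1) and L = D - A. Diagonalising L (or applying a numerical eigensolver to the 4x4 matrix) gives the spectrum above. The eigenvalues sum to 6, which equals trace(L) = 2|E|.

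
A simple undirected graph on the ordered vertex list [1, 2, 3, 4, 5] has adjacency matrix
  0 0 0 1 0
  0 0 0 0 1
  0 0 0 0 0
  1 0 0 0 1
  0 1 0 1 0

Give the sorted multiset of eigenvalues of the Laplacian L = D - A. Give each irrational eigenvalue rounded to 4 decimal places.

Reading degrees in the order [1, 2, 3, 4, 5] gives [1, 1, 0, 2, 2]; set D = diag(1, 1, 0, 2, 2) and form L = D - A. Diagonalising L (or applying a numerical eigensolver to the 5x5 matrix) gives the spectrum above. The 2 zero eigenvalues correspond to the 2 connected components. There are 2 zeros in the spectrum, matching the 2 components.

[0, 0, 0.5858, 2, 3.4142]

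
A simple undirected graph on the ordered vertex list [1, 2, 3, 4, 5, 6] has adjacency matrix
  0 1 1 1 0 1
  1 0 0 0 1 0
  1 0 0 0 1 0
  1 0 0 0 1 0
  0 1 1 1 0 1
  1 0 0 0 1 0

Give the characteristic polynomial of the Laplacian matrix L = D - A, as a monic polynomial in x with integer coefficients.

x^6 - 16x^5 + 96x^4 - 272x^3 + 368x^2 - 192x

Reading degrees in the order [1, 2, 3, 4, 5, 6] gives [4, 2, 2, 2, 4, 2]; set D = diag(4, 2, 2, 2, 4, 2) and form L = D - A. Computing det(xI - L) by cofactor expansion (or equivalently via sum-over-permutations) gives x^6 - 16x^5 + 96x^4 - 272x^3 + 368x^2 - 192x. Since p(0) = det(-L) = 0, x divides p(x). By the matrix-tree theorem the graph has (1/6) * product of the nonzero eigenvalues = 32 spanning trees.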